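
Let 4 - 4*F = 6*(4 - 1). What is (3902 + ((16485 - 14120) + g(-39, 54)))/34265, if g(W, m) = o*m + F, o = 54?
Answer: 1669/6230 ≈ 0.26790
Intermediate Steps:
F = -7/2 (F = 1 - 3*(4 - 1)/2 = 1 - 3*3/2 = 1 - ¼*18 = 1 - 9/2 = -7/2 ≈ -3.5000)
g(W, m) = -7/2 + 54*m (g(W, m) = 54*m - 7/2 = -7/2 + 54*m)
(3902 + ((16485 - 14120) + g(-39, 54)))/34265 = (3902 + ((16485 - 14120) + (-7/2 + 54*54)))/34265 = (3902 + (2365 + (-7/2 + 2916)))*(1/34265) = (3902 + (2365 + 5825/2))*(1/34265) = (3902 + 10555/2)*(1/34265) = (18359/2)*(1/34265) = 1669/6230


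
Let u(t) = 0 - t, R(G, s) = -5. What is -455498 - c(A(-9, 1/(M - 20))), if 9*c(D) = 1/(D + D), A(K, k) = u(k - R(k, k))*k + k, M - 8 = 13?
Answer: -40994819/90 ≈ -4.5550e+5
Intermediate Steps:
M = 21 (M = 8 + 13 = 21)
u(t) = -t
A(K, k) = k + k*(-5 - k) (A(K, k) = (-(k - 1*(-5)))*k + k = (-(k + 5))*k + k = (-(5 + k))*k + k = (-5 - k)*k + k = k*(-5 - k) + k = k + k*(-5 - k))
c(D) = 1/(18*D) (c(D) = 1/(9*(D + D)) = 1/(9*((2*D))) = (1/(2*D))/9 = 1/(18*D))
-455498 - c(A(-9, 1/(M - 20))) = -455498 - 1/(18*((-(4 + 1/(21 - 20))/(21 - 20)))) = -455498 - 1/(18*((-1*(4 + 1/1)/1))) = -455498 - 1/(18*((-1*1*(4 + 1)))) = -455498 - 1/(18*((-1*1*5))) = -455498 - 1/(18*(-5)) = -455498 - (-1)/(18*5) = -455498 - 1*(-1/90) = -455498 + 1/90 = -40994819/90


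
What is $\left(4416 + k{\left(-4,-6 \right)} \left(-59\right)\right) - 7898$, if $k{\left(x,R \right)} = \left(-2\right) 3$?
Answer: $-3128$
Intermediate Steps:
$k{\left(x,R \right)} = -6$
$\left(4416 + k{\left(-4,-6 \right)} \left(-59\right)\right) - 7898 = \left(4416 - -354\right) - 7898 = \left(4416 + 354\right) - 7898 = 4770 - 7898 = -3128$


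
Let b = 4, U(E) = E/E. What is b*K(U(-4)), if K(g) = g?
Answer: 4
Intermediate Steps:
U(E) = 1
b*K(U(-4)) = 4*1 = 4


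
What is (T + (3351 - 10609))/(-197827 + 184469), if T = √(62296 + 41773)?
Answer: 3629/6679 - √104069/13358 ≈ 0.51919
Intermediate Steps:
T = √104069 ≈ 322.60
(T + (3351 - 10609))/(-197827 + 184469) = (√104069 + (3351 - 10609))/(-197827 + 184469) = (√104069 - 7258)/(-13358) = (-7258 + √104069)*(-1/13358) = 3629/6679 - √104069/13358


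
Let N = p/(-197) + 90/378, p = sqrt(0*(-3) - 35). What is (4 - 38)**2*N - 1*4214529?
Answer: -88499329/21 - 1156*I*sqrt(35)/197 ≈ -4.2143e+6 - 34.716*I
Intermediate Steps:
p = I*sqrt(35) (p = sqrt(0 - 35) = sqrt(-35) = I*sqrt(35) ≈ 5.9161*I)
N = 5/21 - I*sqrt(35)/197 (N = (I*sqrt(35))/(-197) + 90/378 = (I*sqrt(35))*(-1/197) + 90*(1/378) = -I*sqrt(35)/197 + 5/21 = 5/21 - I*sqrt(35)/197 ≈ 0.2381 - 0.030031*I)
(4 - 38)**2*N - 1*4214529 = (4 - 38)**2*(5/21 - I*sqrt(35)/197) - 1*4214529 = (-34)**2*(5/21 - I*sqrt(35)/197) - 4214529 = 1156*(5/21 - I*sqrt(35)/197) - 4214529 = (5780/21 - 1156*I*sqrt(35)/197) - 4214529 = -88499329/21 - 1156*I*sqrt(35)/197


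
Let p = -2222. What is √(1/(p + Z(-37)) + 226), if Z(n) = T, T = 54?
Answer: √265562114/1084 ≈ 15.033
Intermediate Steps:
Z(n) = 54
√(1/(p + Z(-37)) + 226) = √(1/(-2222 + 54) + 226) = √(1/(-2168) + 226) = √(-1/2168 + 226) = √(489967/2168) = √265562114/1084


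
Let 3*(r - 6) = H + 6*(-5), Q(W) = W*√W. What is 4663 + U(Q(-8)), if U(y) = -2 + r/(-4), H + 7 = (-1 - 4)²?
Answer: 9321/2 ≈ 4660.5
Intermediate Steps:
Q(W) = W^(3/2)
H = 18 (H = -7 + (-1 - 4)² = -7 + (-5)² = -7 + 25 = 18)
r = 2 (r = 6 + (18 + 6*(-5))/3 = 6 + (18 - 30)/3 = 6 + (⅓)*(-12) = 6 - 4 = 2)
U(y) = -5/2 (U(y) = -2 + 2/(-4) = -2 - ¼*2 = -2 - ½ = -5/2)
4663 + U(Q(-8)) = 4663 - 5/2 = 9321/2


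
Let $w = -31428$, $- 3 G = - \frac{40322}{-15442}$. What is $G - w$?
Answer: $\frac{727946603}{23163} \approx 31427.0$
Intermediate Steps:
$G = - \frac{20161}{23163}$ ($G = - \frac{\left(-40322\right) \frac{1}{-15442}}{3} = - \frac{\left(-40322\right) \left(- \frac{1}{15442}\right)}{3} = \left(- \frac{1}{3}\right) \frac{20161}{7721} = - \frac{20161}{23163} \approx -0.8704$)
$G - w = - \frac{20161}{23163} - -31428 = - \frac{20161}{23163} + 31428 = \frac{727946603}{23163}$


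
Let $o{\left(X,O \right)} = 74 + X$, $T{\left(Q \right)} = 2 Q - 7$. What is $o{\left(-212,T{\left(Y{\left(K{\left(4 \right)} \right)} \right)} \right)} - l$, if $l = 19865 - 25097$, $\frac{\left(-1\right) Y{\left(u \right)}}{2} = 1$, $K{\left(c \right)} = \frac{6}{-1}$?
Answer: $5094$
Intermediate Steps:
$K{\left(c \right)} = -6$ ($K{\left(c \right)} = 6 \left(-1\right) = -6$)
$Y{\left(u \right)} = -2$ ($Y{\left(u \right)} = \left(-2\right) 1 = -2$)
$T{\left(Q \right)} = -7 + 2 Q$
$l = -5232$
$o{\left(-212,T{\left(Y{\left(K{\left(4 \right)} \right)} \right)} \right)} - l = \left(74 - 212\right) - -5232 = -138 + 5232 = 5094$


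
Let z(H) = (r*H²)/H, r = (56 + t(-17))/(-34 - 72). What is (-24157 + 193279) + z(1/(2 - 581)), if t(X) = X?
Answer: 3459897889/20458 ≈ 1.6912e+5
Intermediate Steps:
r = -39/106 (r = (56 - 17)/(-34 - 72) = 39/(-106) = 39*(-1/106) = -39/106 ≈ -0.36792)
z(H) = -39*H/106 (z(H) = (-39*H²/106)/H = -39*H/106)
(-24157 + 193279) + z(1/(2 - 581)) = (-24157 + 193279) - 39/(106*(2 - 581)) = 169122 - 39/106/(-579) = 169122 - 39/106*(-1/579) = 169122 + 13/20458 = 3459897889/20458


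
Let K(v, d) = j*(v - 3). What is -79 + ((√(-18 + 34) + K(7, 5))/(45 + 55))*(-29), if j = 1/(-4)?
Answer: -7987/100 ≈ -79.870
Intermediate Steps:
j = -¼ ≈ -0.25000
K(v, d) = ¾ - v/4 (K(v, d) = -(v - 3)/4 = -(-3 + v)/4 = ¾ - v/4)
-79 + ((√(-18 + 34) + K(7, 5))/(45 + 55))*(-29) = -79 + ((√(-18 + 34) + (¾ - ¼*7))/(45 + 55))*(-29) = -79 + ((√16 + (¾ - 7/4))/100)*(-29) = -79 + ((4 - 1)*(1/100))*(-29) = -79 + (3*(1/100))*(-29) = -79 + (3/100)*(-29) = -79 - 87/100 = -7987/100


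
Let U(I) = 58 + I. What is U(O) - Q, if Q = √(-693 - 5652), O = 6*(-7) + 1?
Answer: 17 - 3*I*√705 ≈ 17.0 - 79.656*I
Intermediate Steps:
O = -41 (O = -42 + 1 = -41)
Q = 3*I*√705 (Q = √(-6345) = 3*I*√705 ≈ 79.656*I)
U(O) - Q = (58 - 41) - 3*I*√705 = 17 - 3*I*√705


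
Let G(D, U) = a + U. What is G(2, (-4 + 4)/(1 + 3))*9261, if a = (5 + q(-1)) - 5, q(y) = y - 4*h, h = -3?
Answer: 101871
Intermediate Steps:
q(y) = 12 + y (q(y) = y - 4*(-3) = y + 12 = 12 + y)
a = 11 (a = (5 + (12 - 1)) - 5 = (5 + 11) - 5 = 16 - 5 = 11)
G(D, U) = 11 + U
G(2, (-4 + 4)/(1 + 3))*9261 = (11 + (-4 + 4)/(1 + 3))*9261 = (11 + 0/4)*9261 = (11 + 0*(¼))*9261 = (11 + 0)*9261 = 11*9261 = 101871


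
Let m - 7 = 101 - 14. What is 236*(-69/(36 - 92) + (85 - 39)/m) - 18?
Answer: 255485/658 ≈ 388.27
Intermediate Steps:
m = 94 (m = 7 + (101 - 14) = 7 + 87 = 94)
236*(-69/(36 - 92) + (85 - 39)/m) - 18 = 236*(-69/(36 - 92) + (85 - 39)/94) - 18 = 236*(-69/(-56) + 46*(1/94)) - 18 = 236*(-69*(-1/56) + 23/47) - 18 = 236*(69/56 + 23/47) - 18 = 236*(4531/2632) - 18 = 267329/658 - 18 = 255485/658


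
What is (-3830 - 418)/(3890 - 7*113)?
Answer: -1416/1033 ≈ -1.3708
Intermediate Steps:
(-3830 - 418)/(3890 - 7*113) = -4248/(3890 - 791) = -4248/3099 = -4248*1/3099 = -1416/1033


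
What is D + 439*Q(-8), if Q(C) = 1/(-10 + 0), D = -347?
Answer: -3909/10 ≈ -390.90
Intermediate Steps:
Q(C) = -⅒ (Q(C) = 1/(-10) = -⅒)
D + 439*Q(-8) = -347 + 439*(-⅒) = -347 - 439/10 = -3909/10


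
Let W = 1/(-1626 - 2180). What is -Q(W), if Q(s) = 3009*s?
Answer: 3009/3806 ≈ 0.79059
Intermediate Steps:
W = -1/3806 (W = 1/(-3806) = -1/3806 ≈ -0.00026274)
-Q(W) = -3009*(-1)/3806 = -1*(-3009/3806) = 3009/3806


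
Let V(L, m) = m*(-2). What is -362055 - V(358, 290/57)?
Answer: -20636555/57 ≈ -3.6205e+5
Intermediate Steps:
V(L, m) = -2*m
-362055 - V(358, 290/57) = -362055 - (-2)*290/57 = -362055 - 1*(-580/57) = -362055 + 580/57 = -20636555/57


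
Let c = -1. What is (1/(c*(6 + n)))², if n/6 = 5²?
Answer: 1/24336 ≈ 4.1091e-5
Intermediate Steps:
n = 150 (n = 6*5² = 6*25 = 150)
(1/(c*(6 + n)))² = (1/(-(6 + 150)))² = (1/(-1*156))² = (1/(-156))² = (-1/156)² = 1/24336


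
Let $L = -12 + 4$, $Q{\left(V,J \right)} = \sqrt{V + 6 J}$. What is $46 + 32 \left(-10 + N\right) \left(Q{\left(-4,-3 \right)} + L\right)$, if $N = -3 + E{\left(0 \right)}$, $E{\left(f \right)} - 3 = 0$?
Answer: $2606 - 320 i \sqrt{22} \approx 2606.0 - 1500.9 i$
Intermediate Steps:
$E{\left(f \right)} = 3$ ($E{\left(f \right)} = 3 + 0 = 3$)
$N = 0$ ($N = -3 + 3 = 0$)
$L = -8$
$46 + 32 \left(-10 + N\right) \left(Q{\left(-4,-3 \right)} + L\right) = 46 + 32 \left(-10 + 0\right) \left(\sqrt{-4 + 6 \left(-3\right)} - 8\right) = 46 + 32 \left(- 10 \left(\sqrt{-4 - 18} - 8\right)\right) = 46 + 32 \left(- 10 \left(\sqrt{-22} - 8\right)\right) = 46 + 32 \left(- 10 \left(i \sqrt{22} - 8\right)\right) = 46 + 32 \left(- 10 \left(-8 + i \sqrt{22}\right)\right) = 46 + 32 \left(80 - 10 i \sqrt{22}\right) = 46 + \left(2560 - 320 i \sqrt{22}\right) = 2606 - 320 i \sqrt{22}$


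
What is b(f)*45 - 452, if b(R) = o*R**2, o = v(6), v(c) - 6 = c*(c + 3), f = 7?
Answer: 131848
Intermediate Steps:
v(c) = 6 + c*(3 + c) (v(c) = 6 + c*(c + 3) = 6 + c*(3 + c))
o = 60 (o = 6 + 6**2 + 3*6 = 6 + 36 + 18 = 60)
b(R) = 60*R**2
b(f)*45 - 452 = (60*7**2)*45 - 452 = (60*49)*45 - 452 = 2940*45 - 452 = 132300 - 452 = 131848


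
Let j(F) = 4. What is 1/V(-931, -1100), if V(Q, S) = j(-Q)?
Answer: 1/4 ≈ 0.25000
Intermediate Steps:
V(Q, S) = 4
1/V(-931, -1100) = 1/4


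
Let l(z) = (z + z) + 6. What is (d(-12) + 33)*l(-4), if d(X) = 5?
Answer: -76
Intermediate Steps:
l(z) = 6 + 2*z (l(z) = 2*z + 6 = 6 + 2*z)
(d(-12) + 33)*l(-4) = (5 + 33)*(6 + 2*(-4)) = 38*(6 - 8) = 38*(-2) = -76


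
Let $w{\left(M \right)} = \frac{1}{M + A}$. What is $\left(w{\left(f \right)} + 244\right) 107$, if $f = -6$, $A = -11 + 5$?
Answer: $\frac{313189}{12} \approx 26099.0$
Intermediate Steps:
$A = -6$
$w{\left(M \right)} = \frac{1}{-6 + M}$ ($w{\left(M \right)} = \frac{1}{M - 6} = \frac{1}{-6 + M}$)
$\left(w{\left(f \right)} + 244\right) 107 = \left(\frac{1}{-6 - 6} + 244\right) 107 = \left(\frac{1}{-12} + 244\right) 107 = \left(- \frac{1}{12} + 244\right) 107 = \frac{2927}{12} \cdot 107 = \frac{313189}{12}$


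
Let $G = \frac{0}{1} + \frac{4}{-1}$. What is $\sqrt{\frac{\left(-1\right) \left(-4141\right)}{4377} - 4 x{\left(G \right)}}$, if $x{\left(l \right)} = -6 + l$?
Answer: $\frac{\sqrt{784450317}}{4377} \approx 6.3989$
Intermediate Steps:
$G = -4$ ($G = 0 \cdot 1 + 4 \left(-1\right) = 0 - 4 = -4$)
$\sqrt{\frac{\left(-1\right) \left(-4141\right)}{4377} - 4 x{\left(G \right)}} = \sqrt{\frac{\left(-1\right) \left(-4141\right)}{4377} - 4 \left(-6 - 4\right)} = \sqrt{4141 \cdot \frac{1}{4377} - -40} = \sqrt{\frac{4141}{4377} + 40} = \sqrt{\frac{179221}{4377}} = \frac{\sqrt{784450317}}{4377}$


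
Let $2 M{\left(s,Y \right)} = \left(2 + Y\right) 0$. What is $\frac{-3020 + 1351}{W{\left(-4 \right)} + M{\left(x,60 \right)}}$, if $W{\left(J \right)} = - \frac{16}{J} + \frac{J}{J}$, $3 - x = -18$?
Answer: $- \frac{1669}{5} \approx -333.8$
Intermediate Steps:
$x = 21$ ($x = 3 - -18 = 3 + 18 = 21$)
$M{\left(s,Y \right)} = 0$ ($M{\left(s,Y \right)} = \frac{\left(2 + Y\right) 0}{2} = \frac{1}{2} \cdot 0 = 0$)
$W{\left(J \right)} = 1 - \frac{16}{J}$ ($W{\left(J \right)} = - \frac{16}{J} + 1 = 1 - \frac{16}{J}$)
$\frac{-3020 + 1351}{W{\left(-4 \right)} + M{\left(x,60 \right)}} = \frac{-3020 + 1351}{\frac{-16 - 4}{-4} + 0} = - \frac{1669}{\left(- \frac{1}{4}\right) \left(-20\right) + 0} = - \frac{1669}{5 + 0} = - \frac{1669}{5}$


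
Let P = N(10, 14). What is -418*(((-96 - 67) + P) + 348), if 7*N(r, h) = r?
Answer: -545490/7 ≈ -77927.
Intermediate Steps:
N(r, h) = r/7
P = 10/7 (P = (⅐)*10 = 10/7 ≈ 1.4286)
-418*(((-96 - 67) + P) + 348) = -418*(((-96 - 67) + 10/7) + 348) = -418*((-163 + 10/7) + 348) = -418*(-1131/7 + 348) = -418*1305/7 = -545490/7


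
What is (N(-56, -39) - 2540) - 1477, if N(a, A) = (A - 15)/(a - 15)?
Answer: -285153/71 ≈ -4016.2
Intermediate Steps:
N(a, A) = (-15 + A)/(-15 + a)
(N(-56, -39) - 2540) - 1477 = ((-15 - 39)/(-15 - 56) - 2540) - 1477 = (-54/(-71) - 2540) - 1477 = (-1/71*(-54) - 2540) - 1477 = (54/71 - 2540) - 1477 = -180286/71 - 1477 = -285153/71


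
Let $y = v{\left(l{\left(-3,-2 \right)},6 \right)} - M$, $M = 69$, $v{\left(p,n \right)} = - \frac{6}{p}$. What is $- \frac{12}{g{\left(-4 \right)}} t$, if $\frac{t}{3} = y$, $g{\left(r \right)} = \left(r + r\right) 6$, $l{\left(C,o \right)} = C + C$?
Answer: $-51$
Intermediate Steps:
$l{\left(C,o \right)} = 2 C$
$g{\left(r \right)} = 12 r$ ($g{\left(r \right)} = 2 r 6 = 12 r$)
$y = -68$ ($y = - \frac{6}{2 \left(-3\right)} - 69 = - \frac{6}{-6} - 69 = \left(-6\right) \left(- \frac{1}{6}\right) - 69 = 1 - 69 = -68$)
$t = -204$ ($t = 3 \left(-68\right) = -204$)
$- \frac{12}{g{\left(-4 \right)}} t = - \frac{12}{12 \left(-4\right)} \left(-204\right) = - \frac{12}{-48} \left(-204\right) = \left(-12\right) \left(- \frac{1}{48}\right) \left(-204\right) = \frac{1}{4} \left(-204\right) = -51$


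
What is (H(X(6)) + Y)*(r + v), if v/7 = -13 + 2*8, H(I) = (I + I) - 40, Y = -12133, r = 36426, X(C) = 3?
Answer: -443450649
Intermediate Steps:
H(I) = -40 + 2*I (H(I) = 2*I - 40 = -40 + 2*I)
v = 21 (v = 7*(-13 + 2*8) = 7*(-13 + 16) = 7*3 = 21)
(H(X(6)) + Y)*(r + v) = ((-40 + 2*3) - 12133)*(36426 + 21) = ((-40 + 6) - 12133)*36447 = (-34 - 12133)*36447 = -12167*36447 = -443450649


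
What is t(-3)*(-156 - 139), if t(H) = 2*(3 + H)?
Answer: 0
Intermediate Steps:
t(H) = 6 + 2*H
t(-3)*(-156 - 139) = (6 + 2*(-3))*(-156 - 139) = (6 - 6)*(-295) = 0*(-295) = 0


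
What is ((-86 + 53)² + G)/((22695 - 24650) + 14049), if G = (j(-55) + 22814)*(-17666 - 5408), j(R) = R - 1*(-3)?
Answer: -525209299/12094 ≈ -43427.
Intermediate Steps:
j(R) = 3 + R (j(R) = R + 3 = 3 + R)
G = -525210388 (G = ((3 - 55) + 22814)*(-17666 - 5408) = (-52 + 22814)*(-23074) = 22762*(-23074) = -525210388)
((-86 + 53)² + G)/((22695 - 24650) + 14049) = ((-86 + 53)² - 525210388)/((22695 - 24650) + 14049) = ((-33)² - 525210388)/(-1955 + 14049) = (1089 - 525210388)/12094 = -525209299*1/12094 = -525209299/12094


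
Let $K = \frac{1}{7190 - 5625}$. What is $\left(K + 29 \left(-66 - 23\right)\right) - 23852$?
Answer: $- \frac{41367644}{1565} \approx -26433.0$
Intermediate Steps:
$K = \frac{1}{1565} \approx 0.00063898$
$\left(K + 29 \left(-66 - 23\right)\right) - 23852 = \left(\frac{1}{1565} + 29 \left(-66 - 23\right)\right) - 23852 = \left(\frac{1}{1565} + 29 \left(-89\right)\right) - 23852 = \left(\frac{1}{1565} - 2581\right) - 23852 = - \frac{4039264}{1565} - 23852 = - \frac{41367644}{1565}$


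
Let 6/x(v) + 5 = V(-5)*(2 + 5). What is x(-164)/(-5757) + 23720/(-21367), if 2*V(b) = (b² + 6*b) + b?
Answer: -910352233/820065460 ≈ -1.1101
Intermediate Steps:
V(b) = b²/2 + 7*b/2 (V(b) = ((b² + 6*b) + b)/2 = (b² + 7*b)/2 = b²/2 + 7*b/2)
x(v) = -3/20 (x(v) = 6/(-5 + ((½)*(-5)*(7 - 5))*(2 + 5)) = 6/(-5 + ((½)*(-5)*2)*7) = 6/(-5 - 5*7) = 6/(-5 - 35) = 6/(-40) = 6*(-1/40) = -3/20)
x(-164)/(-5757) + 23720/(-21367) = -3/20/(-5757) + 23720/(-21367) = -3/20*(-1/5757) + 23720*(-1/21367) = 1/38380 - 23720/21367 = -910352233/820065460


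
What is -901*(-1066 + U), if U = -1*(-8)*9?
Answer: 895594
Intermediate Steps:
U = 72 (U = 8*9 = 72)
-901*(-1066 + U) = -901*(-1066 + 72) = -901*(-994) = 895594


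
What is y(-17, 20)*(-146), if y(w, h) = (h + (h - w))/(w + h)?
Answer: -2774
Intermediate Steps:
y(w, h) = (-w + 2*h)/(h + w)
y(-17, 20)*(-146) = ((-1*(-17) + 2*20)/(20 - 17))*(-146) = ((17 + 40)/3)*(-146) = ((⅓)*57)*(-146) = 19*(-146) = -2774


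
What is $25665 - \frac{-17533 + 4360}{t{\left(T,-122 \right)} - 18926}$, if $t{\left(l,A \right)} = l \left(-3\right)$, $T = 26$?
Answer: $\frac{487724487}{19004} \approx 25664.0$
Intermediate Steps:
$t{\left(l,A \right)} = - 3 l$
$25665 - \frac{-17533 + 4360}{t{\left(T,-122 \right)} - 18926} = 25665 - \frac{-17533 + 4360}{\left(-3\right) 26 - 18926} = 25665 - - \frac{13173}{-78 - 18926} = 25665 - - \frac{13173}{-19004} = 25665 - \left(-13173\right) \left(- \frac{1}{19004}\right) = 25665 - \frac{13173}{19004} = \frac{487724487}{19004}$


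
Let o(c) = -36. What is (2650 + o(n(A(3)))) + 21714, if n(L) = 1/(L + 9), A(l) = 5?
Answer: 24328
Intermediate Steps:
n(L) = 1/(9 + L)
(2650 + o(n(A(3)))) + 21714 = (2650 - 36) + 21714 = 2614 + 21714 = 24328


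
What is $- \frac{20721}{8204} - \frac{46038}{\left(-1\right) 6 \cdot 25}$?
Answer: $\frac{62431267}{205100} \approx 304.39$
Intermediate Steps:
$- \frac{20721}{8204} - \frac{46038}{\left(-1\right) 6 \cdot 25} = \left(-20721\right) \frac{1}{8204} - \frac{46038}{\left(-6\right) 25} = - \frac{20721}{8204} - \frac{46038}{-150} = - \frac{20721}{8204} - - \frac{7673}{25} = - \frac{20721}{8204} + \frac{7673}{25} = \frac{62431267}{205100}$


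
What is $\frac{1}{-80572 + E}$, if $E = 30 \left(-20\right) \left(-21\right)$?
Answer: $- \frac{1}{67972} \approx -1.4712 \cdot 10^{-5}$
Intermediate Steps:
$E = 12600$ ($E = \left(-600\right) \left(-21\right) = 12600$)
$\frac{1}{-80572 + E} = \frac{1}{-80572 + 12600} = \frac{1}{-67972} = - \frac{1}{67972}$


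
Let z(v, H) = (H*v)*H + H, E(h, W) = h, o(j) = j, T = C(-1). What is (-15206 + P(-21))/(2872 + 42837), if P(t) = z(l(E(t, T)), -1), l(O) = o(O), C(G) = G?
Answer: -15228/45709 ≈ -0.33315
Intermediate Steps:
T = -1
l(O) = O
z(v, H) = H + v*H**2 (z(v, H) = v*H**2 + H = H + v*H**2)
P(t) = -1 + t (P(t) = -(1 - t) = -1 + t)
(-15206 + P(-21))/(2872 + 42837) = (-15206 + (-1 - 21))/(2872 + 42837) = (-15206 - 22)/45709 = -15228*1/45709 = -15228/45709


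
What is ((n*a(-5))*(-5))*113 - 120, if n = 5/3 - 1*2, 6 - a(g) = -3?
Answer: 1575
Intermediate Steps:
a(g) = 9 (a(g) = 6 - 1*(-3) = 6 + 3 = 9)
n = -⅓ (n = 5*(⅓) - 2 = 5/3 - 2 = -⅓ ≈ -0.33333)
((n*a(-5))*(-5))*113 - 120 = (-⅓*9*(-5))*113 - 120 = -3*(-5)*113 - 120 = 15*113 - 120 = 1695 - 120 = 1575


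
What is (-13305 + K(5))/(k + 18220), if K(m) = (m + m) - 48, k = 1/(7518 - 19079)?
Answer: -154258423/210641419 ≈ -0.73233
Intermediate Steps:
k = -1/11561 (k = 1/(-11561) = -1/11561 ≈ -8.6498e-5)
K(m) = -48 + 2*m (K(m) = 2*m - 48 = -48 + 2*m)
(-13305 + K(5))/(k + 18220) = (-13305 + (-48 + 2*5))/(-1/11561 + 18220) = (-13305 + (-48 + 10))/(210641419/11561) = (-13305 - 38)*(11561/210641419) = -13343*11561/210641419 = -154258423/210641419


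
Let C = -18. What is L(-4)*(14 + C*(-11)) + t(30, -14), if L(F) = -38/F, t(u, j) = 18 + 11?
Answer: 2043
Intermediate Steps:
t(u, j) = 29
L(-4)*(14 + C*(-11)) + t(30, -14) = (-38/(-4))*(14 - 18*(-11)) + 29 = (-38*(-1/4))*(14 + 198) + 29 = (19/2)*212 + 29 = 2014 + 29 = 2043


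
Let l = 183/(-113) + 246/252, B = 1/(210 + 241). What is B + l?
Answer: -1372157/2140446 ≈ -0.64106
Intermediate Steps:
B = 1/451 ≈ 0.0022173
l = -3053/4746 (l = 183*(-1/113) + 246*(1/252) = -183/113 + 41/42 = -3053/4746 ≈ -0.64328)
B + l = 1/451 - 3053/4746 = -1372157/2140446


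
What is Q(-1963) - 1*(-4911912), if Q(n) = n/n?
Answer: 4911913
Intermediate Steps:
Q(n) = 1
Q(-1963) - 1*(-4911912) = 1 - 1*(-4911912) = 1 + 4911912 = 4911913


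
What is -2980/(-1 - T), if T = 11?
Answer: 745/3 ≈ 248.33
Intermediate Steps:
-2980/(-1 - T) = -2980/(-1 - 1*11) = -2980/(-1 - 11) = -2980/(-12) = -1/12*(-2980) = 745/3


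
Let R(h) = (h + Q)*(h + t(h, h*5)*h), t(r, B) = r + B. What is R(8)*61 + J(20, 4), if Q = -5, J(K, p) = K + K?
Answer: 71776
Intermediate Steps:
J(K, p) = 2*K
t(r, B) = B + r
R(h) = (-5 + h)*(h + 6*h²) (R(h) = (h - 5)*(h + (h*5 + h)*h) = (-5 + h)*(h + (5*h + h)*h) = (-5 + h)*(h + (6*h)*h) = (-5 + h)*(h + 6*h²))
R(8)*61 + J(20, 4) = (8*(-5 - 29*8 + 6*8²))*61 + 2*20 = (8*(-5 - 232 + 6*64))*61 + 40 = (8*(-5 - 232 + 384))*61 + 40 = (8*147)*61 + 40 = 1176*61 + 40 = 71736 + 40 = 71776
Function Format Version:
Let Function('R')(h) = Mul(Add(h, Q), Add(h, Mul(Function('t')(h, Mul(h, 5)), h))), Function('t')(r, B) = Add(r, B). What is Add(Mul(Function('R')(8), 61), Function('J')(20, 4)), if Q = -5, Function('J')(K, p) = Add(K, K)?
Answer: 71776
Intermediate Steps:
Function('J')(K, p) = Mul(2, K)
Function('t')(r, B) = Add(B, r)
Function('R')(h) = Mul(Add(-5, h), Add(h, Mul(6, Pow(h, 2)))) (Function('R')(h) = Mul(Add(h, -5), Add(h, Mul(Add(Mul(h, 5), h), h))) = Mul(Add(-5, h), Add(h, Mul(Add(Mul(5, h), h), h))) = Mul(Add(-5, h), Add(h, Mul(Mul(6, h), h))) = Mul(Add(-5, h), Add(h, Mul(6, Pow(h, 2)))))
Add(Mul(Function('R')(8), 61), Function('J')(20, 4)) = Add(Mul(Mul(8, Add(-5, Mul(-29, 8), Mul(6, Pow(8, 2)))), 61), Mul(2, 20)) = Add(Mul(Mul(8, Add(-5, -232, Mul(6, 64))), 61), 40) = Add(Mul(Mul(8, Add(-5, -232, 384)), 61), 40) = Add(Mul(Mul(8, 147), 61), 40) = Add(Mul(1176, 61), 40) = Add(71736, 40) = 71776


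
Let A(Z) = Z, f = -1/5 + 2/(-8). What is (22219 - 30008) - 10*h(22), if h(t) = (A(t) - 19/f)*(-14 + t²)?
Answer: -2786701/9 ≈ -3.0963e+5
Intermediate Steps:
f = -9/20 (f = -1*⅕ + 2*(-⅛) = -⅕ - ¼ = -9/20 ≈ -0.45000)
h(t) = (-14 + t²)*(380/9 + t) (h(t) = (t - 19/(-9/20))*(-14 + t²) = (t - 19*(-20/9))*(-14 + t²) = (t + 380/9)*(-14 + t²) = (380/9 + t)*(-14 + t²) = (-14 + t²)*(380/9 + t))
(22219 - 30008) - 10*h(22) = (22219 - 30008) - 10*(-5320/9 + (380/9)*22² + 22*(-14 + 22²)) = -7789 - 10*(-5320/9 + (380/9)*484 + 22*(-14 + 484)) = -7789 - 10*(-5320/9 + 183920/9 + 22*470) = -7789 - 10*(-5320/9 + 183920/9 + 10340) = -7789 - 10*271660/9 = -7789 - 2716600/9 = -2786701/9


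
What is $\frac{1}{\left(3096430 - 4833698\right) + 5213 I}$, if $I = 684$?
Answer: $\frac{1}{1828424} \approx 5.4692 \cdot 10^{-7}$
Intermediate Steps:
$\frac{1}{\left(3096430 - 4833698\right) + 5213 I} = \frac{1}{\left(3096430 - 4833698\right) + 5213 \cdot 684} = \frac{1}{-1737268 + 3565692} = \frac{1}{1828424}$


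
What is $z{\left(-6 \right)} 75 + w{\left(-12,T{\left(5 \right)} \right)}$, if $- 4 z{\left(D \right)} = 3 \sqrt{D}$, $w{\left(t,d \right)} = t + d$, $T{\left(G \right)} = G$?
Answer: $-7 - \frac{225 i \sqrt{6}}{4} \approx -7.0 - 137.78 i$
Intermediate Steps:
$w{\left(t,d \right)} = d + t$
$z{\left(D \right)} = - \frac{3 \sqrt{D}}{4}$
$z{\left(-6 \right)} 75 + w{\left(-12,T{\left(5 \right)} \right)} = - \frac{3 \sqrt{-6}}{4} \cdot 75 + \left(5 - 12\right) = - \frac{3 i \sqrt{6}}{4} \cdot 75 - 7 = - \frac{225 i \sqrt{6}}{4} - 7 = -7 - \frac{225 i \sqrt{6}}{4}$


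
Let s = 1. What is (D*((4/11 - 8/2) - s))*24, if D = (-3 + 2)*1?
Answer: 1224/11 ≈ 111.27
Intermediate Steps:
D = -1 (D = -1*1 = -1)
(D*((4/11 - 8/2) - s))*24 = -((4/11 - 8/2) - 1*1)*24 = -((4*(1/11) - 8*½) - 1)*24 = -((4/11 - 4) - 1)*24 = -(-40/11 - 1)*24 = -1*(-51/11)*24 = (51/11)*24 = 1224/11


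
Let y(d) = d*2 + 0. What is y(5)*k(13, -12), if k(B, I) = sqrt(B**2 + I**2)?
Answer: 10*sqrt(313) ≈ 176.92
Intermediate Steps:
y(d) = 2*d (y(d) = 2*d + 0 = 2*d)
y(5)*k(13, -12) = (2*5)*sqrt(13**2 + (-12)**2) = 10*sqrt(169 + 144) = 10*sqrt(313)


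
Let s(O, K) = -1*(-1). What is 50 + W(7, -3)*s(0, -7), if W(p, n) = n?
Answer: 47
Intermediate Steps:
s(O, K) = 1
50 + W(7, -3)*s(0, -7) = 50 - 3*1 = 50 - 3 = 47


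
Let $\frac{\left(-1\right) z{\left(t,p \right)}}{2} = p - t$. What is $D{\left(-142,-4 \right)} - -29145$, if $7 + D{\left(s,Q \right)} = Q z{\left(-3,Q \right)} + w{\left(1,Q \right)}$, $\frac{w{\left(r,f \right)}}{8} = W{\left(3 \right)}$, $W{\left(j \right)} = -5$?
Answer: $29090$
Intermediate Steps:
$z{\left(t,p \right)} = - 2 p + 2 t$ ($z{\left(t,p \right)} = - 2 \left(p - t\right) = - 2 p + 2 t$)
$w{\left(r,f \right)} = -40$ ($w{\left(r,f \right)} = 8 \left(-5\right) = -40$)
$D{\left(s,Q \right)} = -47 + Q \left(-6 - 2 Q\right)$ ($D{\left(s,Q \right)} = -7 + \left(Q \left(- 2 Q + 2 \left(-3\right)\right) - 40\right) = -7 + \left(Q \left(- 2 Q - 6\right) - 40\right) = -7 + \left(Q \left(-6 - 2 Q\right) - 40\right) = -7 + \left(-40 + Q \left(-6 - 2 Q\right)\right) = -47 + Q \left(-6 - 2 Q\right)$)
$D{\left(-142,-4 \right)} - -29145 = \left(-47 - - 8 \left(3 - 4\right)\right) - -29145 = \left(-47 - \left(-8\right) \left(-1\right)\right) + 29145 = \left(-47 - 8\right) + 29145 = -55 + 29145 = 29090$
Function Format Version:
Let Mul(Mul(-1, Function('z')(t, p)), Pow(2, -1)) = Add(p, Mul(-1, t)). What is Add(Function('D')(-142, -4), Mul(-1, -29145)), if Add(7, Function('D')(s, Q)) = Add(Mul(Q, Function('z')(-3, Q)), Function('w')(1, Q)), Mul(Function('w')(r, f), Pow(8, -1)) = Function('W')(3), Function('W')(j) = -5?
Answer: 29090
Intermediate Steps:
Function('z')(t, p) = Add(Mul(-2, p), Mul(2, t)) (Function('z')(t, p) = Mul(-2, Add(p, Mul(-1, t))) = Add(Mul(-2, p), Mul(2, t)))
Function('w')(r, f) = -40 (Function('w')(r, f) = Mul(8, -5) = -40)
Function('D')(s, Q) = Add(-47, Mul(Q, Add(-6, Mul(-2, Q)))) (Function('D')(s, Q) = Add(-7, Add(Mul(Q, Add(Mul(-2, Q), Mul(2, -3))), -40)) = Add(-7, Add(Mul(Q, Add(Mul(-2, Q), -6)), -40)) = Add(-7, Add(Mul(Q, Add(-6, Mul(-2, Q))), -40)) = Add(-7, Add(-40, Mul(Q, Add(-6, Mul(-2, Q))))) = Add(-47, Mul(Q, Add(-6, Mul(-2, Q)))))
Add(Function('D')(-142, -4), Mul(-1, -29145)) = Add(Add(-47, Mul(-2, -4, Add(3, -4))), Mul(-1, -29145)) = Add(Add(-47, Mul(-2, -4, -1)), 29145) = Add(Add(-47, -8), 29145) = Add(-55, 29145) = 29090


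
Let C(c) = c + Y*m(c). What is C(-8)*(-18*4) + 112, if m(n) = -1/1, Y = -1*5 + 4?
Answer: 616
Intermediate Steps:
Y = -1 (Y = -5 + 4 = -1)
m(n) = -1 (m(n) = -1*1 = -1)
C(c) = 1 + c (C(c) = c - 1*(-1) = c + 1 = 1 + c)
C(-8)*(-18*4) + 112 = (1 - 8)*(-18*4) + 112 = -7*(-72) + 112 = 504 + 112 = 616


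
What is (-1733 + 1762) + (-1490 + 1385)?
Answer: -76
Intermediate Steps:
(-1733 + 1762) + (-1490 + 1385) = 29 - 105 = -76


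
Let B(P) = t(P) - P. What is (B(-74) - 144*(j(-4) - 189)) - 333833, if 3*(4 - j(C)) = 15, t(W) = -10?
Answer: -306409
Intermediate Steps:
j(C) = -1 (j(C) = 4 - 1/3*15 = 4 - 5 = -1)
B(P) = -10 - P
(B(-74) - 144*(j(-4) - 189)) - 333833 = ((-10 - 1*(-74)) - 144*(-1 - 189)) - 333833 = ((-10 + 74) - 144*(-190)) - 333833 = (64 + 27360) - 333833 = 27424 - 333833 = -306409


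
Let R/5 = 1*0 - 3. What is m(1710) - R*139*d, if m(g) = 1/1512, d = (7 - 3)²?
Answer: 50440321/1512 ≈ 33360.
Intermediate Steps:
d = 16 (d = 4² = 16)
m(g) = 1/1512
R = -15 (R = 5*(1*0 - 3) = 5*(0 - 3) = 5*(-3) = -15)
m(1710) - R*139*d = 1/1512 - (-15*139)*16 = 1/1512 - (-2085)*16 = 1/1512 - 1*(-33360) = 1/1512 + 33360 = 50440321/1512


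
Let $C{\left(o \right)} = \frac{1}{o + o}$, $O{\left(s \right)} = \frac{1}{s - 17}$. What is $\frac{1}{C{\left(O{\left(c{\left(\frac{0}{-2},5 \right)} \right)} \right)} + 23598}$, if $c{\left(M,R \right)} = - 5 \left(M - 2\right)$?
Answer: $\frac{2}{47189} \approx 4.2383 \cdot 10^{-5}$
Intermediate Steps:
$c{\left(M,R \right)} = 10 - 5 M$ ($c{\left(M,R \right)} = - 5 \left(-2 + M\right) = 10 - 5 M$)
$O{\left(s \right)} = \frac{1}{-17 + s}$
$C{\left(o \right)} = \frac{1}{2 o}$
$\frac{1}{C{\left(O{\left(c{\left(\frac{0}{-2},5 \right)} \right)} \right)} + 23598} = \frac{1}{\frac{1}{2 \frac{1}{-17 + \left(10 - 5 \frac{0}{-2}\right)}} + 23598} = \frac{1}{\frac{1}{2 \frac{1}{-17 + \left(10 - 5 \cdot 0 \left(- \frac{1}{2}\right)\right)}} + 23598} = \frac{1}{\frac{1}{2 \frac{1}{-17 + \left(10 - 0\right)}} + 23598} = \frac{1}{\frac{1}{2 \frac{1}{-17 + \left(10 + 0\right)}} + 23598} = \frac{1}{\frac{1}{2 \frac{1}{-17 + 10}} + 23598} = \frac{1}{\frac{1}{2 \frac{1}{-7}} + 23598} = \frac{1}{\frac{1}{2 \left(- \frac{1}{7}\right)} + 23598} = \frac{1}{\frac{1}{2} \left(-7\right) + 23598} = \frac{1}{- \frac{7}{2} + 23598} = \frac{1}{\frac{47189}{2}} = \frac{2}{47189}$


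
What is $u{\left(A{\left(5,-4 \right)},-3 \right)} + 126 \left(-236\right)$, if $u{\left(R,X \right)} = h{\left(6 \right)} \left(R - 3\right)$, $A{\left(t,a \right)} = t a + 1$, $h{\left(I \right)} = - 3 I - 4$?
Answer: $-29252$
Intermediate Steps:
$h{\left(I \right)} = -4 - 3 I$
$A{\left(t,a \right)} = 1 + a t$ ($A{\left(t,a \right)} = a t + 1 = 1 + a t$)
$u{\left(R,X \right)} = 66 - 22 R$ ($u{\left(R,X \right)} = \left(-4 - 18\right) \left(R - 3\right) = \left(-4 - 18\right) \left(-3 + R\right) = - 22 \left(-3 + R\right) = 66 - 22 R$)
$u{\left(A{\left(5,-4 \right)},-3 \right)} + 126 \left(-236\right) = \left(66 - 22 \left(1 - 20\right)\right) + 126 \left(-236\right) = \left(66 - 22 \left(1 - 20\right)\right) - 29736 = \left(66 - -418\right) - 29736 = \left(66 + 418\right) - 29736 = 484 - 29736 = -29252$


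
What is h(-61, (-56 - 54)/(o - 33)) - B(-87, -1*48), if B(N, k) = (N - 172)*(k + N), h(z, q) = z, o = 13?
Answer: -35026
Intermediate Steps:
B(N, k) = (-172 + N)*(N + k)
h(-61, (-56 - 54)/(o - 33)) - B(-87, -1*48) = -61 - ((-87)**2 - 172*(-87) - (-172)*48 - (-87)*48) = -61 - (7569 + 14964 - 172*(-48) - 87*(-48)) = -61 - (7569 + 14964 + 8256 + 4176) = -61 - 1*34965 = -61 - 34965 = -35026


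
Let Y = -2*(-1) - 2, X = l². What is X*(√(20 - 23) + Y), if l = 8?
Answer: 64*I*√3 ≈ 110.85*I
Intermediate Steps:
X = 64 (X = 8² = 64)
Y = 0 (Y = 2 - 2 = 0)
X*(√(20 - 23) + Y) = 64*(√(20 - 23) + 0) = 64*(√(-3) + 0) = 64*(I*√3 + 0) = 64*(I*√3) = 64*I*√3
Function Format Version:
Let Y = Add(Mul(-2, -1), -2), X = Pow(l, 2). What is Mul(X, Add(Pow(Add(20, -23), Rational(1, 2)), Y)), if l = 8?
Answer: Mul(64, I, Pow(3, Rational(1, 2))) ≈ Mul(110.85, I)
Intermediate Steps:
X = 64 (X = Pow(8, 2) = 64)
Y = 0 (Y = Add(2, -2) = 0)
Mul(X, Add(Pow(Add(20, -23), Rational(1, 2)), Y)) = Mul(64, Add(Pow(Add(20, -23), Rational(1, 2)), 0)) = Mul(64, Add(Pow(-3, Rational(1, 2)), 0)) = Mul(64, Add(Mul(I, Pow(3, Rational(1, 2))), 0)) = Mul(64, Mul(I, Pow(3, Rational(1, 2)))) = Mul(64, I, Pow(3, Rational(1, 2)))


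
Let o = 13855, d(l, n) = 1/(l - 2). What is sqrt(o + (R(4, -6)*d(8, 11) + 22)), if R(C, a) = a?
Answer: 2*sqrt(3469) ≈ 117.80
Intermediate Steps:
d(l, n) = 1/(-2 + l)
sqrt(o + (R(4, -6)*d(8, 11) + 22)) = sqrt(13855 + (-6/(-2 + 8) + 22)) = sqrt(13855 + (-6/6 + 22)) = sqrt(13855 + (-6*1/6 + 22)) = sqrt(13855 + (-1 + 22)) = sqrt(13855 + 21) = sqrt(13876) = 2*sqrt(3469)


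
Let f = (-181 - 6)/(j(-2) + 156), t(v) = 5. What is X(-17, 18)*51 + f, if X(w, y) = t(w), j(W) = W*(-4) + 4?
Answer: 42653/168 ≈ 253.89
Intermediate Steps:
j(W) = 4 - 4*W (j(W) = -4*W + 4 = 4 - 4*W)
X(w, y) = 5
f = -187/168 (f = (-181 - 6)/((4 - 4*(-2)) + 156) = -187/((4 + 8) + 156) = -187/(12 + 156) = -187/168 ≈ -1.1131)
X(-17, 18)*51 + f = 5*51 - 187/168 = 255 - 187/168 = 42653/168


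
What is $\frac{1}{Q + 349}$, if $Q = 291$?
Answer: $\frac{1}{640} \approx 0.0015625$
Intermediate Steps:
$\frac{1}{Q + 349} = \frac{1}{291 + 349} = \frac{1}{640}$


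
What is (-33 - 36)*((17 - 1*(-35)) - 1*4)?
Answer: -3312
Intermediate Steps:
(-33 - 36)*((17 - 1*(-35)) - 1*4) = -69*((17 + 35) - 4) = -69*(52 - 4) = -69*48 = -3312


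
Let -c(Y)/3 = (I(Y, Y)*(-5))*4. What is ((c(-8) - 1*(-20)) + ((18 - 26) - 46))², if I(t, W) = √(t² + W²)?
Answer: 461956 - 32640*√2 ≈ 4.1580e+5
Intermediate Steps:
I(t, W) = √(W² + t²)
c(Y) = 60*√2*√(Y²) (c(Y) = -3*√(Y² + Y²)*(-5)*4 = -3*√(2*Y²)*(-5)*4 = -3*(√2*√(Y²))*(-5)*4 = -3*(-5*√2*√(Y²))*4 = -(-60)*√2*√(Y²) = 60*√2*√(Y²))
((c(-8) - 1*(-20)) + ((18 - 26) - 46))² = ((60*√2*√((-8)²) - 1*(-20)) + ((18 - 26) - 46))² = ((60*√2*√64 + 20) + (-8 - 46))² = ((60*√2*8 + 20) - 54)² = ((480*√2 + 20) - 54)² = ((20 + 480*√2) - 54)² = (-34 + 480*√2)²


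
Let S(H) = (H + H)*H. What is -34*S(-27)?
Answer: -49572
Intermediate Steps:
S(H) = 2*H**2 (S(H) = (2*H)*H = 2*H**2)
-34*S(-27) = -68*(-27)**2 = -68*729 = -34*1458 = -49572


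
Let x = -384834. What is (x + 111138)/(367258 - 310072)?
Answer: -45616/9531 ≈ -4.7861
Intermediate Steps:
(x + 111138)/(367258 - 310072) = (-384834 + 111138)/(367258 - 310072) = -273696/57186 = -273696*1/57186 = -45616/9531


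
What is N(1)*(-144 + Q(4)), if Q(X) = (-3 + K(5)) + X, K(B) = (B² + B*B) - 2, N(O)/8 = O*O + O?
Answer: -1520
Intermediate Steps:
N(O) = 8*O + 8*O² (N(O) = 8*(O*O + O) = 8*(O² + O) = 8*(O + O²) = 8*O + 8*O²)
K(B) = -2 + 2*B² (K(B) = (B² + B²) - 2 = 2*B² - 2 = -2 + 2*B²)
Q(X) = 45 + X (Q(X) = (-3 + (-2 + 2*5²)) + X = (-3 + (-2 + 2*25)) + X = (-3 + (-2 + 50)) + X = (-3 + 48) + X = 45 + X)
N(1)*(-144 + Q(4)) = (8*1*(1 + 1))*(-144 + (45 + 4)) = (8*1*2)*(-144 + 49) = 16*(-95) = -1520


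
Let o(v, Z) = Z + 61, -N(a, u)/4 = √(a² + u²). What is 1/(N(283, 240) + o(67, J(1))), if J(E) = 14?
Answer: -75/2197399 - 4*√137689/2197399 ≈ -0.00070959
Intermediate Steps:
N(a, u) = -4*√(a² + u²)
o(v, Z) = 61 + Z
1/(N(283, 240) + o(67, J(1))) = 1/(-4*√(283² + 240²) + (61 + 14)) = 1/(-4*√(80089 + 57600) + 75) = 1/(-4*√137689 + 75) = 1/(75 - 4*√137689)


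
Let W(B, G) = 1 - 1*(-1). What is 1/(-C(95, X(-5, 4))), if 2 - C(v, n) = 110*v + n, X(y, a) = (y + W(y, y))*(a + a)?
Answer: 1/10424 ≈ 9.5933e-5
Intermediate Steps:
W(B, G) = 2 (W(B, G) = 1 + 1 = 2)
X(y, a) = 2*a*(2 + y) (X(y, a) = (y + 2)*(a + a) = (2 + y)*(2*a) = 2*a*(2 + y))
C(v, n) = 2 - n - 110*v (C(v, n) = 2 - (110*v + n) = 2 - (n + 110*v) = 2 + (-n - 110*v) = 2 - n - 110*v)
1/(-C(95, X(-5, 4))) = 1/(-(2 - 2*4*(2 - 5) - 110*95)) = 1/(-(2 - 2*4*(-3) - 10450)) = 1/(-(2 - 1*(-24) - 10450)) = 1/(-(2 + 24 - 10450)) = 1/(-1*(-10424)) = 1/10424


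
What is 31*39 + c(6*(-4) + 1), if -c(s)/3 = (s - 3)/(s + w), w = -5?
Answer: 16887/14 ≈ 1206.2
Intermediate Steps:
c(s) = -3*(-3 + s)/(-5 + s) (c(s) = -3*(s - 3)/(s - 5) = -3*(-3 + s)/(-5 + s))
31*39 + c(6*(-4) + 1) = 31*39 + 3*(3 - (6*(-4) + 1))/(-5 + (6*(-4) + 1)) = 1209 + 3*(3 - (-24 + 1))/(-5 + (-24 + 1)) = 1209 + 3*(3 - 1*(-23))/(-5 - 23) = 1209 + 3*(3 + 23)/(-28) = 1209 + 3*(-1/28)*26 = 1209 - 39/14 = 16887/14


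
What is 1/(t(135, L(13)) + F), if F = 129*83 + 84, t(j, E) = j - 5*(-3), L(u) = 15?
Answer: 1/10941 ≈ 9.1399e-5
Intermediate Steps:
t(j, E) = 15 + j (t(j, E) = j + 15 = 15 + j)
F = 10791 (F = 10707 + 84 = 10791)
1/(t(135, L(13)) + F) = 1/((15 + 135) + 10791) = 1/(150 + 10791) = 1/10941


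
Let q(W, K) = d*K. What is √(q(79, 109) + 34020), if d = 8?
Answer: 2*√8723 ≈ 186.79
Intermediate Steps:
q(W, K) = 8*K
√(q(79, 109) + 34020) = √(8*109 + 34020) = √(872 + 34020) = √34892 = 2*√8723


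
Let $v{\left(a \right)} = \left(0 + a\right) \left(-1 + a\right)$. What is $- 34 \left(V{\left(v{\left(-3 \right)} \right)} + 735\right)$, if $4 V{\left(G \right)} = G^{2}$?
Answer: $-26214$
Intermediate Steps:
$v{\left(a \right)} = a \left(-1 + a\right)$
$V{\left(G \right)} = \frac{G^{2}}{4}$
$- 34 \left(V{\left(v{\left(-3 \right)} \right)} + 735\right) = - 34 \left(\frac{\left(- 3 \left(-1 - 3\right)\right)^{2}}{4} + 735\right) = - 34 \left(\frac{\left(\left(-3\right) \left(-4\right)\right)^{2}}{4} + 735\right) = - 34 \left(\frac{12^{2}}{4} + 735\right) = - 34 \left(\frac{1}{4} \cdot 144 + 735\right) = - 34 \left(36 + 735\right) = \left(-34\right) 771 = -26214$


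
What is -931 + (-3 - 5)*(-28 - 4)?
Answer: -675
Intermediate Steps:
-931 + (-3 - 5)*(-28 - 4) = -931 - 8*(-32) = -931 + 256 = -675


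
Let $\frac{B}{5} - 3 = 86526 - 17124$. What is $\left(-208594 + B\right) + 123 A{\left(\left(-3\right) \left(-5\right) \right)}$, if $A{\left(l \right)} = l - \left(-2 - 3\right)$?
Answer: $140891$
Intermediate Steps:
$B = 347025$ ($B = 15 + 5 \left(86526 - 17124\right) = 15 + 5 \cdot 69402 = 15 + 347010 = 347025$)
$A{\left(l \right)} = 5 + l$ ($A{\left(l \right)} = l - \left(-2 - 3\right) = l - -5 = l + 5 = 5 + l$)
$\left(-208594 + B\right) + 123 A{\left(\left(-3\right) \left(-5\right) \right)} = \left(-208594 + 347025\right) + 123 \left(5 - -15\right) = 138431 + 123 \left(5 + 15\right) = 138431 + 123 \cdot 20 = 138431 + 2460 = 140891$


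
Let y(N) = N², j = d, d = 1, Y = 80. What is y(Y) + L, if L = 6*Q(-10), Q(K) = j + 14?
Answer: 6490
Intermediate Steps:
j = 1
Q(K) = 15 (Q(K) = 1 + 14 = 15)
L = 90 (L = 6*15 = 90)
y(Y) + L = 80² + 90 = 6400 + 90 = 6490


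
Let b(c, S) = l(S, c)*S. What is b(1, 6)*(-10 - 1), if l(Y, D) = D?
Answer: -66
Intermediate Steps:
b(c, S) = S*c (b(c, S) = c*S = S*c)
b(1, 6)*(-10 - 1) = (6*1)*(-10 - 1) = 6*(-11) = -66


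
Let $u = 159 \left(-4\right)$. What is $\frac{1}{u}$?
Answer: $- \frac{1}{636} \approx -0.0015723$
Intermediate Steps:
$u = -636$
$\frac{1}{u} = \frac{1}{-636} = - \frac{1}{636}$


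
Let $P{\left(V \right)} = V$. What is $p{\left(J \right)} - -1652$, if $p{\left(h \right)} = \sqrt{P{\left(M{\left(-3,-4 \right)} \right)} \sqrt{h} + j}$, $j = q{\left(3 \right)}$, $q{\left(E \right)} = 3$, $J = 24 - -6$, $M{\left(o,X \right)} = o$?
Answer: $1652 + \sqrt{3 - 3 \sqrt{30}} \approx 1652.0 + 3.6649 i$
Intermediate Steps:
$J = 30$ ($J = 24 + 6 = 30$)
$j = 3$
$p{\left(h \right)} = \sqrt{3 - 3 \sqrt{h}}$ ($p{\left(h \right)} = \sqrt{- 3 \sqrt{h} + 3} = \sqrt{3 - 3 \sqrt{h}}$)
$p{\left(J \right)} - -1652 = \sqrt{3 - 3 \sqrt{30}} - -1652 = \sqrt{3 - 3 \sqrt{30}} + 1652 = 1652 + \sqrt{3 - 3 \sqrt{30}}$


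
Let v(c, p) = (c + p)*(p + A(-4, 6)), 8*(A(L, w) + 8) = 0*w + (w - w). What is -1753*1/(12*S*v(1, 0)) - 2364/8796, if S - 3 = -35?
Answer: -1890133/2251776 ≈ -0.83940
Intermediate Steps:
A(L, w) = -8 (A(L, w) = -8 + (0*w + (w - w))/8 = -8 + (0 + 0)/8 = -8 + (⅛)*0 = -8 + 0 = -8)
S = -32 (S = 3 - 35 = -32)
v(c, p) = (-8 + p)*(c + p) (v(c, p) = (c + p)*(p - 8) = (c + p)*(-8 + p) = (-8 + p)*(c + p))
-1753*1/(12*S*v(1, 0)) - 2364/8796 = -1753*(-1/(384*(0² - 8*1 - 8*0 + 1*0))) - 2364/8796 = -1753*(-1/(384*(0 - 8 + 0 + 0))) - 2364*1/8796 = -1753/(-8*12*(-32)) - 197/733 = -1753/((-96*(-32))) - 197/733 = -1753/3072 - 197/733 = -1890133/2251776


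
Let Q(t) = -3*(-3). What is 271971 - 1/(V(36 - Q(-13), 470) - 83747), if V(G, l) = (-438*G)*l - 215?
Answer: 1534509880723/5642182 ≈ 2.7197e+5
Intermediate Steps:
Q(t) = 9
V(G, l) = -215 - 438*G*l (V(G, l) = -438*G*l - 215 = -215 - 438*G*l)
271971 - 1/(V(36 - Q(-13), 470) - 83747) = 271971 - 1/((-215 - 438*(36 - 1*9)*470) - 83747) = 271971 - 1/((-215 - 438*(36 - 9)*470) - 83747) = 271971 - 1/((-215 - 438*27*470) - 83747) = 271971 - 1/((-215 - 5558220) - 83747) = 271971 - 1/(-5558435 - 83747) = 271971 - 1/(-5642182) = 271971 - 1*(-1/5642182) = 271971 + 1/5642182 = 1534509880723/5642182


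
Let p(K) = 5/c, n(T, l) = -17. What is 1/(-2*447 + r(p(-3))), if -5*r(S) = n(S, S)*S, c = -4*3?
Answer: -12/10745 ≈ -0.0011168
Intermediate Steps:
c = -12
p(K) = -5/12 (p(K) = 5/(-12) = 5*(-1/12) = -5/12)
r(S) = 17*S/5 (r(S) = -(-17)*S/5 = 17*S/5)
1/(-2*447 + r(p(-3))) = 1/(-2*447 + (17/5)*(-5/12)) = 1/(-894 - 17/12) = 1/(-10745/12) = -12/10745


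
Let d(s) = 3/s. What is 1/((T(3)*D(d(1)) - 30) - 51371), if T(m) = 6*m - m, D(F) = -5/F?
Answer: -1/51426 ≈ -1.9445e-5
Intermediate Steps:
T(m) = 5*m (T(m) = 6*m - m = 5*m)
1/((T(3)*D(d(1)) - 30) - 51371) = 1/(((5*3)*(-5/(3/1)) - 30) - 51371) = 1/((15*(-5/(3*1)) - 30) - 51371) = 1/((15*(-5/3) - 30) - 51371) = 1/((-25 - 30) - 51371) = 1/(-55 - 51371) = 1/(-51426) = -1/51426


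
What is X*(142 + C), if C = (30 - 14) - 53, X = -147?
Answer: -15435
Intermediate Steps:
C = -37 (C = 16 - 53 = -37)
X*(142 + C) = -147*(142 - 37) = -147*105 = -15435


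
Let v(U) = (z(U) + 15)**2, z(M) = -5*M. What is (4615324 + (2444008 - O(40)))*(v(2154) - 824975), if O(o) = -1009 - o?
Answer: 810849808964050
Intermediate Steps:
v(U) = (15 - 5*U)**2 (v(U) = (-5*U + 15)**2 = (15 - 5*U)**2)
(4615324 + (2444008 - O(40)))*(v(2154) - 824975) = (4615324 + (2444008 - (-1009 - 1*40)))*(25*(-3 + 2154)**2 - 824975) = (4615324 + (2444008 - (-1009 - 40)))*(25*2151**2 - 824975) = (4615324 + (2444008 - 1*(-1049)))*(25*4626801 - 824975) = (4615324 + (2444008 + 1049))*(115670025 - 824975) = (4615324 + 2445057)*114845050 = 7060381*114845050 = 810849808964050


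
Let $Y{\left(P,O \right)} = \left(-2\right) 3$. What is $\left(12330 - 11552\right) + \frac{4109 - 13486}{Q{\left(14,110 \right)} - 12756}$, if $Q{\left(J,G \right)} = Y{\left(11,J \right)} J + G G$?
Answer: $\frac{585097}{740} \approx 790.67$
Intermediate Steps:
$Y{\left(P,O \right)} = -6$
$Q{\left(J,G \right)} = G^{2} - 6 J$ ($Q{\left(J,G \right)} = - 6 J + G G = - 6 J + G^{2} = G^{2} - 6 J$)
$\left(12330 - 11552\right) + \frac{4109 - 13486}{Q{\left(14,110 \right)} - 12756} = \left(12330 - 11552\right) + \frac{4109 - 13486}{\left(110^{2} - 84\right) - 12756} = 778 - \frac{9377}{\left(12100 - 84\right) - 12756} = 778 - \frac{9377}{12016 - 12756} = 778 - \frac{9377}{-740} = 778 - - \frac{9377}{740} = 778 + \frac{9377}{740} = \frac{585097}{740}$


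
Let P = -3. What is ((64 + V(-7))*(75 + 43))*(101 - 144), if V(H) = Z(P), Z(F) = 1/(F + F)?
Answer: -971671/3 ≈ -3.2389e+5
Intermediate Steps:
Z(F) = 1/(2*F)
V(H) = -1/6 (V(H) = (1/2)/(-3) = (1/2)*(-1/3) = -1/6)
((64 + V(-7))*(75 + 43))*(101 - 144) = ((64 - 1/6)*(75 + 43))*(101 - 144) = ((383/6)*118)*(-43) = (22597/3)*(-43) = -971671/3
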